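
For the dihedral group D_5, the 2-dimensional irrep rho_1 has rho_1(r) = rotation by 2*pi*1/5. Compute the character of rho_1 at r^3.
chi_{rho_1}(r^3) = 2*cos(2*pi*1*3/5) = -sqrt(5)/2 - 1/2

Details: rho_1(r^3) is rotation by angle 2*pi*1*3/5, whose trace is 2*cos(2*pi*1*3/5) = -sqrt(5)/2 - 1/2.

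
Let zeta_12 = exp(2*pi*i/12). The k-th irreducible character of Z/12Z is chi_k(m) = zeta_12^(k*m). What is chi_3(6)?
chi_3(6) = zeta_12^18 = -1

Proof sketch: chi_3(6) = zeta_12^(3*6) = zeta_12^18. Since zeta_12^12 = 1, this equals zeta_12^6 = exp(2*pi*i*6/12) = -1.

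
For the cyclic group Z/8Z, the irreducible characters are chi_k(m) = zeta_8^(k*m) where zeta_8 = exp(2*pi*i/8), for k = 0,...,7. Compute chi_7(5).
chi_7(5) = zeta_8^35 = exp(3*I*pi/4)

Working: chi_7(5) = zeta_8^(7*5) = zeta_8^35. Since zeta_8^8 = 1, this equals zeta_8^3 = exp(2*pi*i*3/8) = exp(3*I*pi/4).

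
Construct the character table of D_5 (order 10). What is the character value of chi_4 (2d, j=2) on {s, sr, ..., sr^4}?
Conjugacy classes: {e} of size 1, {r^1, r^4} of size 2, {r^2, r^3} of size 2, {s, sr, ..., sr^4} of size 5.
Character table:
  irrep \ class              {e} (size 1)  {r^1, r^4} (size 2)  {r^2, r^3} (size 2)  {s, sr, ..., sr^4} (size 5)
  chi_1 (triv)               1             1                    1                    1                          
  chi_2 (sign: r->1, s->-1)  1             1                    1                    -1                         
  chi_3 (2d, j=1)            2             -1/2 + sqrt(5)/2     -sqrt(5)/2 - 1/2     0                          
  chi_4 (2d, j=2)            2             -sqrt(5)/2 - 1/2     -1/2 + sqrt(5)/2     0                          

Spot check: chi_4 (2d, j=2) on {s, sr, ..., sr^4} = 0.

Details: D_5 has order 2*5 = 10 with 4 conjugacy classes, hence 4 irreducibles. Sum of squared dims 1 + 1 + 4 + 4 = 10 = |G|. Linear characters come from the abelianisation; the 2-dimensional irreps have character r^k -> 2*cos(2*pi*j*k/5), reflections -> 0.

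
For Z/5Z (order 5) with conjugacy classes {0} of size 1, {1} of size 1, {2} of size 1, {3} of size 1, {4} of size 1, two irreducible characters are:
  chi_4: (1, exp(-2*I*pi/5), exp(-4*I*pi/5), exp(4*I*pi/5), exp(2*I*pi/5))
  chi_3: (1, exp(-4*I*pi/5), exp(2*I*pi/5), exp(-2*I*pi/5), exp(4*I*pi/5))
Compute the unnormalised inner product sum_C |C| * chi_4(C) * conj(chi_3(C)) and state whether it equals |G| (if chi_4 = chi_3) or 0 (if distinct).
Sum = 0; so <chi_4, chi_3> = 0 (distinct irreducibles are orthogonal).

Details: Compute term by term over conjugacy classes (|C| * chi_4(C) * conj(chi_3(C))):
  1*(1)*conj(1) + 1*(exp(-2*I*pi/5))*conj(exp(-4*I*pi/5)) + 1*(exp(-4*I*pi/5))*conj(exp(2*I*pi/5)) + 1*(exp(4*I*pi/5))*conj(exp(-2*I*pi/5)) + 1*(exp(2*I*pi/5))*conj(exp(4*I*pi/5))
  = (1) + (exp(2*I*pi/5)) + (exp(4*I*pi/5)) + (exp(-4*I*pi/5)) + (exp(-2*I*pi/5))
  = 0.
(Exp terms are combined using exp(i*s)*conj(exp(i*t)) = exp(i*(s-t)), and sums of them are collapsed using the identity that for every m > 1 the m distinct m-th roots of unity sum to 0, e.g. 1 + exp(2*I*pi/3) + exp(-2*I*pi/3) = 0.)
Dividing by |G| = 5 gives 0/5 = 0, matching the row-orthogonality relation <chi_4, chi_3> = [chi_4 = chi_3].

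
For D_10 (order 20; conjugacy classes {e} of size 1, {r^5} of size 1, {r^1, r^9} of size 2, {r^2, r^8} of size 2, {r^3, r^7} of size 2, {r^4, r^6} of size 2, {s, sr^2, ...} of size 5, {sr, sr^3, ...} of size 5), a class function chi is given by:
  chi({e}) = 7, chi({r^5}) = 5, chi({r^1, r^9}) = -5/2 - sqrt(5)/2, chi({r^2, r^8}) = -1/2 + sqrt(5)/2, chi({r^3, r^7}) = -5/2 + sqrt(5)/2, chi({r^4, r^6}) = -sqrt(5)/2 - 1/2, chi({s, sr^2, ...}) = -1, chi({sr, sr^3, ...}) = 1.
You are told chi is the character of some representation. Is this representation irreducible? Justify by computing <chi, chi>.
Not irreducible (reducible): <chi, chi> = 6 > 1.

<chi, chi> = (1/|G|) sum_C |C| * |chi(C)|^2 = (1/20)[1*|7|^2 + 1*|5|^2 + 2*|-5/2 - sqrt(5)/2|^2 + 2*|-1/2 + sqrt(5)/2|^2 + 2*|-5/2 + sqrt(5)/2|^2 + 2*|-sqrt(5)/2 - 1/2|^2 + 5*|-1|^2 + 5*|1|^2]
  = (1/20)[(49) + (25) + (5*sqrt(5) + 15) + (3 - sqrt(5)) + (15 - 5*sqrt(5)) + (sqrt(5) + 3) + (5) + (5)] = 120/20 = 6.
A character is irreducible iff <chi, chi> = 1, so this representation is reducible.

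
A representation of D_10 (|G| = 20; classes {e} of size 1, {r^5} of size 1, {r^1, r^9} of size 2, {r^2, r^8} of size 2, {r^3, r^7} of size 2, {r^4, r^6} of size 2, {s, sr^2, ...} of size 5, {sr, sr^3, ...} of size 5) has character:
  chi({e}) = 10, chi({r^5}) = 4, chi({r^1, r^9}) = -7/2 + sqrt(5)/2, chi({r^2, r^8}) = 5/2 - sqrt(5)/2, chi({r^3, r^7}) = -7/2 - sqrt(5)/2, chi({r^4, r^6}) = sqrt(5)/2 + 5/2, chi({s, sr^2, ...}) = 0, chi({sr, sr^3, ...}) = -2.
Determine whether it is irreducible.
Not irreducible (reducible): <chi, chi> = 11 > 1.

Argument: <chi, chi> = (1/|G|) sum_C |C| * |chi(C)|^2 = (1/20)[1*|10|^2 + 1*|4|^2 + 2*|-7/2 + sqrt(5)/2|^2 + 2*|5/2 - sqrt(5)/2|^2 + 2*|-7/2 - sqrt(5)/2|^2 + 2*|sqrt(5)/2 + 5/2|^2 + 5*|0|^2 + 5*|-2|^2]
  = (1/20)[(100) + (16) + (27 - 7*sqrt(5)) + (15 - 5*sqrt(5)) + (7*sqrt(5) + 27) + (5*sqrt(5) + 15) + (0) + (20)] = 220/20 = 11.
A character is irreducible iff <chi, chi> = 1, so this representation is reducible.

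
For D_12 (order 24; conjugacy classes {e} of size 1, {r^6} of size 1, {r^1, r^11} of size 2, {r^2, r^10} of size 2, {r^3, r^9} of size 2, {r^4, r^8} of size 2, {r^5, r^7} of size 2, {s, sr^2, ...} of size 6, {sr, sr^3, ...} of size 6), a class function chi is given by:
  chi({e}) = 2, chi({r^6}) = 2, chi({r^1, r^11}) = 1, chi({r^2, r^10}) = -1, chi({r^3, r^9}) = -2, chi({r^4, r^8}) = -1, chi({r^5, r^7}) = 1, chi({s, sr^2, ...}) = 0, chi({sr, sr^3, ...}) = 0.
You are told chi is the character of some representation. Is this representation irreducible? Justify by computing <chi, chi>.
Irreducible: <chi, chi> = 1.

Working: <chi, chi> = (1/|G|) sum_C |C| * |chi(C)|^2 = (1/24)[1*|2|^2 + 1*|2|^2 + 2*|1|^2 + 2*|-1|^2 + 2*|-2|^2 + 2*|-1|^2 + 2*|1|^2 + 6*|0|^2 + 6*|0|^2]
  = (1/24)[(4) + (4) + (2) + (2) + (8) + (2) + (2) + (0) + (0)] = 24/24 = 1.
A character is irreducible iff <chi, chi> = 1, so this representation is irreducible.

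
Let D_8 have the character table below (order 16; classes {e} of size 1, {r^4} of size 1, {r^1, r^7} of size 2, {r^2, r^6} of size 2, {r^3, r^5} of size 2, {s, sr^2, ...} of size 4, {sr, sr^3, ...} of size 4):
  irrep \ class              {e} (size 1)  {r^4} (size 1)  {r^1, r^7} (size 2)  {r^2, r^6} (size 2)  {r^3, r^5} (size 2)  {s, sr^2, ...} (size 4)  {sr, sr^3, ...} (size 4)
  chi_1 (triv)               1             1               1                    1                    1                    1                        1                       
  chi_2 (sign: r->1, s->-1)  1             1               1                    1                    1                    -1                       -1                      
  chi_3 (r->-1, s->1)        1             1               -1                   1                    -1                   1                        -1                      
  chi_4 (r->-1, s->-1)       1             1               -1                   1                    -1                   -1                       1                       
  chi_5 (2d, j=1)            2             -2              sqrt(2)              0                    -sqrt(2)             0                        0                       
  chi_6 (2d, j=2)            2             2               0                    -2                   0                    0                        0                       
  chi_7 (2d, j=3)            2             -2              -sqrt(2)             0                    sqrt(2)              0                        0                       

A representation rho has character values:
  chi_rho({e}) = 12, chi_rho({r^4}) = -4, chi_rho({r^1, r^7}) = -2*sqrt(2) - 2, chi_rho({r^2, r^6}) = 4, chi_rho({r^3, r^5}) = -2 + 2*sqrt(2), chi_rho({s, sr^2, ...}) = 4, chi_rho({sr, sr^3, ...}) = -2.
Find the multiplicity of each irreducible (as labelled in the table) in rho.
Multiplicities: chi_1: 1, chi_2: 0, chi_3: 3, chi_4: 0, chi_5: 1, chi_6: 0, chi_7: 3.

Why: Use <chi_rho, chi> = (1/|G|) sum_C |C| * chi_rho(C) * conj(chi(C)) with |G| = 16 for each irreducible chi in the table:
  <chi_rho, chi_1> = (1/16)[1*(12)*conj(1) + 1*(-4)*conj(1) + 2*(-2*sqrt(2) - 2)*conj(1) + 2*(4)*conj(1) + 2*(-2 + 2*sqrt(2))*conj(1) + 4*(4)*conj(1) + 4*(-2)*conj(1)]
      = (1/16)[(12) + (-4) + (-4*sqrt(2) - 4) + (8) + (-4 + 4*sqrt(2)) + (16) + (-8)] = 16/16 = 1
  <chi_rho, chi_2> = (1/16)[1*(12)*conj(1) + 1*(-4)*conj(1) + 2*(-2*sqrt(2) - 2)*conj(1) + 2*(4)*conj(1) + 2*(-2 + 2*sqrt(2))*conj(1) + 4*(4)*conj(-1) + 4*(-2)*conj(-1)]
      = (1/16)[(12) + (-4) + (-4*sqrt(2) - 4) + (8) + (-4 + 4*sqrt(2)) + (-16) + (8)] = 0/16 = 0
  <chi_rho, chi_3> = (1/16)[1*(12)*conj(1) + 1*(-4)*conj(1) + 2*(-2*sqrt(2) - 2)*conj(-1) + 2*(4)*conj(1) + 2*(-2 + 2*sqrt(2))*conj(-1) + 4*(4)*conj(1) + 4*(-2)*conj(-1)]
      = (1/16)[(12) + (-4) + (4 + 4*sqrt(2)) + (8) + (4 - 4*sqrt(2)) + (16) + (8)] = 48/16 = 3
  <chi_rho, chi_4> = (1/16)[1*(12)*conj(1) + 1*(-4)*conj(1) + 2*(-2*sqrt(2) - 2)*conj(-1) + 2*(4)*conj(1) + 2*(-2 + 2*sqrt(2))*conj(-1) + 4*(4)*conj(-1) + 4*(-2)*conj(1)]
      = (1/16)[(12) + (-4) + (4 + 4*sqrt(2)) + (8) + (4 - 4*sqrt(2)) + (-16) + (-8)] = 0/16 = 0
  <chi_rho, chi_5> = (1/16)[1*(12)*conj(2) + 1*(-4)*conj(-2) + 2*(-2*sqrt(2) - 2)*conj(sqrt(2)) + 2*(4)*conj(0) + 2*(-2 + 2*sqrt(2))*conj(-sqrt(2)) + 4*(4)*conj(0) + 4*(-2)*conj(0)]
      = (1/16)[(24) + (8) + (-8 - 4*sqrt(2)) + (0) + (-8 + 4*sqrt(2)) + (0) + (0)] = 16/16 = 1
  <chi_rho, chi_6> = (1/16)[1*(12)*conj(2) + 1*(-4)*conj(2) + 2*(-2*sqrt(2) - 2)*conj(0) + 2*(4)*conj(-2) + 2*(-2 + 2*sqrt(2))*conj(0) + 4*(4)*conj(0) + 4*(-2)*conj(0)]
      = (1/16)[(24) + (-8) + (0) + (-16) + (0) + (0) + (0)] = 0/16 = 0
  <chi_rho, chi_7> = (1/16)[1*(12)*conj(2) + 1*(-4)*conj(-2) + 2*(-2*sqrt(2) - 2)*conj(-sqrt(2)) + 2*(4)*conj(0) + 2*(-2 + 2*sqrt(2))*conj(sqrt(2)) + 4*(4)*conj(0) + 4*(-2)*conj(0)]
      = (1/16)[(24) + (8) + (4*sqrt(2) + 8) + (0) + (8 - 4*sqrt(2)) + (0) + (0)] = 48/16 = 3
Dimension check: dim(rho) = sum (mult * dim) = 1*1 + 0*1 + 3*1 + 0*1 + 1*2 + 0*2 + 3*2 = 12 = chi_rho(e) = 12.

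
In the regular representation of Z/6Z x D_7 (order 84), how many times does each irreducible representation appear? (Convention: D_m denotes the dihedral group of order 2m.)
Each irreducible V_i of dimension d_i appears with multiplicity d_i, i.e. rho_reg = (direct sum over all irreducibles V_i) d_i V_i. The irreducible dimensions for Z/6Z x D_7 are 1, 1, 1, 1, 1, 1, 1, 1, 1, 1, 1, 1, 2, 2, 2, 2, 2, 2, 2, 2, 2, 2, 2, 2, 2, 2, 2, 2, 2, 2: 12 irreducibles of dimension 1, each with multiplicity 1; 18 irreducibles of dimension 2, each with multiplicity 2. Total dimension 12*1*1 + 18*2*2 = 84 = |G|.

Solution. General theorem: in the regular representation of a finite group G, each irreducible appears with multiplicity equal to its dimension. Check: dim(rho_reg) = sum d_i^2 = 1 + 1 + 1 + 1 + 1 + 1 + 1 + 1 + 1 + 1 + 1 + 1 + 4 + 4 + 4 + 4 + 4 + 4 + 4 + 4 + 4 + 4 + 4 + 4 + 4 + 4 + 4 + 4 + 4 + 4 = 84 = |G|.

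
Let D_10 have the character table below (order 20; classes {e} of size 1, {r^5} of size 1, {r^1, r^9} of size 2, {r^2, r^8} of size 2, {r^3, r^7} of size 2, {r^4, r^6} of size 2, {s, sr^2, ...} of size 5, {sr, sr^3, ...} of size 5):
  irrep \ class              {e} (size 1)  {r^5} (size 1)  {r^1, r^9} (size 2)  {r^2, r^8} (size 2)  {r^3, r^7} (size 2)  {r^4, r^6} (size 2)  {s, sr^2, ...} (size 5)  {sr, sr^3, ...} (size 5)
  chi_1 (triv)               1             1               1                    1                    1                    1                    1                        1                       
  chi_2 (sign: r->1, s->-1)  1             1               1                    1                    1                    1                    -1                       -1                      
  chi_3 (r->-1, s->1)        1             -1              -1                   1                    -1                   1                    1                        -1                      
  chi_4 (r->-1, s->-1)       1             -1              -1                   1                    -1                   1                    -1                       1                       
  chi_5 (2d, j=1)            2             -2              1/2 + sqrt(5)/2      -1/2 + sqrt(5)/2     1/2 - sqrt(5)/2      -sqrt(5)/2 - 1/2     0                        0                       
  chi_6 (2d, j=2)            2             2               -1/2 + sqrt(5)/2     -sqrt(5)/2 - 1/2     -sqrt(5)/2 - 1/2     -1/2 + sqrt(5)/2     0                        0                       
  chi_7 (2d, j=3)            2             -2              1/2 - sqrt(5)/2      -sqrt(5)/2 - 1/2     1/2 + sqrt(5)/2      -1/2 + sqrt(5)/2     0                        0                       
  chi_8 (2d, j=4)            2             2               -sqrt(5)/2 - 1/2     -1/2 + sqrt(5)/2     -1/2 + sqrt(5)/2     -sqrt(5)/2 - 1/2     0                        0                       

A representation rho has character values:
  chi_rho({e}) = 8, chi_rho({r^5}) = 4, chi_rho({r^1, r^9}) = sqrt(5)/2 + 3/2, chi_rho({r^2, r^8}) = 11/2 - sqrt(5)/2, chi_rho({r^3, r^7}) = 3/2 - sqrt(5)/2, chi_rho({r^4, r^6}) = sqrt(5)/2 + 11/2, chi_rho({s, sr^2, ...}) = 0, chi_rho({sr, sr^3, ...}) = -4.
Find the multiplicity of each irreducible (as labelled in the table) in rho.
Multiplicities: chi_1: 1, chi_2: 3, chi_3: 2, chi_4: 0, chi_5: 0, chi_6: 1, chi_7: 0, chi_8: 0.

Explanation: Use <chi_rho, chi> = (1/|G|) sum_C |C| * chi_rho(C) * conj(chi(C)) with |G| = 20 for each irreducible chi in the table:
  <chi_rho, chi_1> = (1/20)[1*(8)*conj(1) + 1*(4)*conj(1) + 2*(sqrt(5)/2 + 3/2)*conj(1) + 2*(11/2 - sqrt(5)/2)*conj(1) + 2*(3/2 - sqrt(5)/2)*conj(1) + 2*(sqrt(5)/2 + 11/2)*conj(1) + 5*(0)*conj(1) + 5*(-4)*conj(1)]
      = (1/20)[(8) + (4) + (sqrt(5) + 3) + (11 - sqrt(5)) + (3 - sqrt(5)) + (sqrt(5) + 11) + (0) + (-20)] = 20/20 = 1
  <chi_rho, chi_2> = (1/20)[1*(8)*conj(1) + 1*(4)*conj(1) + 2*(sqrt(5)/2 + 3/2)*conj(1) + 2*(11/2 - sqrt(5)/2)*conj(1) + 2*(3/2 - sqrt(5)/2)*conj(1) + 2*(sqrt(5)/2 + 11/2)*conj(1) + 5*(0)*conj(-1) + 5*(-4)*conj(-1)]
      = (1/20)[(8) + (4) + (sqrt(5) + 3) + (11 - sqrt(5)) + (3 - sqrt(5)) + (sqrt(5) + 11) + (0) + (20)] = 60/20 = 3
  <chi_rho, chi_3> = (1/20)[1*(8)*conj(1) + 1*(4)*conj(-1) + 2*(sqrt(5)/2 + 3/2)*conj(-1) + 2*(11/2 - sqrt(5)/2)*conj(1) + 2*(3/2 - sqrt(5)/2)*conj(-1) + 2*(sqrt(5)/2 + 11/2)*conj(1) + 5*(0)*conj(1) + 5*(-4)*conj(-1)]
      = (1/20)[(8) + (-4) + (-3 - sqrt(5)) + (11 - sqrt(5)) + (-3 + sqrt(5)) + (sqrt(5) + 11) + (0) + (20)] = 40/20 = 2
  <chi_rho, chi_4> = (1/20)[1*(8)*conj(1) + 1*(4)*conj(-1) + 2*(sqrt(5)/2 + 3/2)*conj(-1) + 2*(11/2 - sqrt(5)/2)*conj(1) + 2*(3/2 - sqrt(5)/2)*conj(-1) + 2*(sqrt(5)/2 + 11/2)*conj(1) + 5*(0)*conj(-1) + 5*(-4)*conj(1)]
      = (1/20)[(8) + (-4) + (-3 - sqrt(5)) + (11 - sqrt(5)) + (-3 + sqrt(5)) + (sqrt(5) + 11) + (0) + (-20)] = 0/20 = 0
  <chi_rho, chi_5> = (1/20)[1*(8)*conj(2) + 1*(4)*conj(-2) + 2*(sqrt(5)/2 + 3/2)*conj(1/2 + sqrt(5)/2) + 2*(11/2 - sqrt(5)/2)*conj(-1/2 + sqrt(5)/2) + 2*(3/2 - sqrt(5)/2)*conj(1/2 - sqrt(5)/2) + 2*(sqrt(5)/2 + 11/2)*conj(-sqrt(5)/2 - 1/2) + 5*(0)*conj(0) + 5*(-4)*conj(0)]
      = (1/20)[(16) + (-8) + (4 + 2*sqrt(5)) + (-8 + 6*sqrt(5)) + (4 - 2*sqrt(5)) + (-6*sqrt(5) - 8) + (0) + (0)] = 0/20 = 0
  <chi_rho, chi_6> = (1/20)[1*(8)*conj(2) + 1*(4)*conj(2) + 2*(sqrt(5)/2 + 3/2)*conj(-1/2 + sqrt(5)/2) + 2*(11/2 - sqrt(5)/2)*conj(-sqrt(5)/2 - 1/2) + 2*(3/2 - sqrt(5)/2)*conj(-sqrt(5)/2 - 1/2) + 2*(sqrt(5)/2 + 11/2)*conj(-1/2 + sqrt(5)/2) + 5*(0)*conj(0) + 5*(-4)*conj(0)]
      = (1/20)[(16) + (8) + (1 + sqrt(5)) + (-5*sqrt(5) - 3) + (1 - sqrt(5)) + (-3 + 5*sqrt(5)) + (0) + (0)] = 20/20 = 1
  <chi_rho, chi_7> = (1/20)[1*(8)*conj(2) + 1*(4)*conj(-2) + 2*(sqrt(5)/2 + 3/2)*conj(1/2 - sqrt(5)/2) + 2*(11/2 - sqrt(5)/2)*conj(-sqrt(5)/2 - 1/2) + 2*(3/2 - sqrt(5)/2)*conj(1/2 + sqrt(5)/2) + 2*(sqrt(5)/2 + 11/2)*conj(-1/2 + sqrt(5)/2) + 5*(0)*conj(0) + 5*(-4)*conj(0)]
      = (1/20)[(16) + (-8) + (-sqrt(5) - 1) + (-5*sqrt(5) - 3) + (-1 + sqrt(5)) + (-3 + 5*sqrt(5)) + (0) + (0)] = 0/20 = 0
  <chi_rho, chi_8> = (1/20)[1*(8)*conj(2) + 1*(4)*conj(2) + 2*(sqrt(5)/2 + 3/2)*conj(-sqrt(5)/2 - 1/2) + 2*(11/2 - sqrt(5)/2)*conj(-1/2 + sqrt(5)/2) + 2*(3/2 - sqrt(5)/2)*conj(-1/2 + sqrt(5)/2) + 2*(sqrt(5)/2 + 11/2)*conj(-sqrt(5)/2 - 1/2) + 5*(0)*conj(0) + 5*(-4)*conj(0)]
      = (1/20)[(16) + (8) + (-2*sqrt(5) - 4) + (-8 + 6*sqrt(5)) + (-4 + 2*sqrt(5)) + (-6*sqrt(5) - 8) + (0) + (0)] = 0/20 = 0
Dimension check: dim(rho) = sum (mult * dim) = 1*1 + 3*1 + 2*1 + 0*1 + 0*2 + 1*2 + 0*2 + 0*2 = 8 = chi_rho(e) = 8.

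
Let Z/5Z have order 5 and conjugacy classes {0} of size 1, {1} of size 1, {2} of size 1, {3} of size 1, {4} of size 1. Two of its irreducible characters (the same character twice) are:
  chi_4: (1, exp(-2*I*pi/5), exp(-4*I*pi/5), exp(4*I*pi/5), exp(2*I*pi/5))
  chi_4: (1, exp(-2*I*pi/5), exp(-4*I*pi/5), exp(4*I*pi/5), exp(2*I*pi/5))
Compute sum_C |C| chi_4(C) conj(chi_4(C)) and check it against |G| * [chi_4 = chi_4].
Sum = 5 = |G| = 5; so <chi_4, chi_4> = 1 (norm-1 confirms irreducibility).

Proof sketch: Compute term by term over conjugacy classes (|C| * chi_4(C) * conj(chi_4(C))):
  1*(1)*conj(1) + 1*(exp(-2*I*pi/5))*conj(exp(-2*I*pi/5)) + 1*(exp(-4*I*pi/5))*conj(exp(-4*I*pi/5)) + 1*(exp(4*I*pi/5))*conj(exp(4*I*pi/5)) + 1*(exp(2*I*pi/5))*conj(exp(2*I*pi/5))
  = (1) + (1) + (1) + (1) + (1)
  = 5.
(Exp terms are combined using exp(i*s)*conj(exp(i*t)) = exp(i*(s-t)), and sums of them are collapsed using the identity that for every m > 1 the m distinct m-th roots of unity sum to 0, e.g. 1 + exp(2*I*pi/3) + exp(-2*I*pi/3) = 0.)
Dividing by |G| = 5 gives 5/5 = 1, matching the row-orthogonality relation <chi_4, chi_4> = [chi_4 = chi_4].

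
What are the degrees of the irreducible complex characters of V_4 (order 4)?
Dimensions: 1, 1, 1, 1

Justification: There are 4 irreducibles (= number of conjugacy classes). Their dimensions d_i satisfy sum d_i^2 = |G| = 4: 1 + 1 + 1 + 1 = 4.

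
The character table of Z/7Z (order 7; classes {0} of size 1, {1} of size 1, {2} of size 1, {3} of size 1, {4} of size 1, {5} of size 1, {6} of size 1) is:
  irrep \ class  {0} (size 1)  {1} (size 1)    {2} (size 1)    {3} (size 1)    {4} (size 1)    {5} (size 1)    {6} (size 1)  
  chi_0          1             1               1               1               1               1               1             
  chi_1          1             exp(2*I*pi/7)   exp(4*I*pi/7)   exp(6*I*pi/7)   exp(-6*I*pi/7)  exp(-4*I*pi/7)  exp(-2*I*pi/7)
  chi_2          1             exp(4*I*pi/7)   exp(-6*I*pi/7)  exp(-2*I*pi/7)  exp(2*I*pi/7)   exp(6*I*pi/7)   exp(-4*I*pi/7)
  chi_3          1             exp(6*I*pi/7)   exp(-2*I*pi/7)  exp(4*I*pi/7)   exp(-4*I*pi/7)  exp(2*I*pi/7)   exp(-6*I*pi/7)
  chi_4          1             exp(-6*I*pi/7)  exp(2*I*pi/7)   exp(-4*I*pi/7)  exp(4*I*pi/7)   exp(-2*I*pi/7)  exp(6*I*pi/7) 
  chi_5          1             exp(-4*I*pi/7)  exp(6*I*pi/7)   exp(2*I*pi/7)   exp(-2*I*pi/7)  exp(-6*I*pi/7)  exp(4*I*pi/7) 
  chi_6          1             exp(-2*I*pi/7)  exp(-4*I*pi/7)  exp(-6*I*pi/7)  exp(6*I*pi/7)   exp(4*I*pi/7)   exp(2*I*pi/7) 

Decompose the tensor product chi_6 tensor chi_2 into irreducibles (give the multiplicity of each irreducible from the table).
chi_6 tensor chi_2 = chi_1 (all other irreducibles have multiplicity 0).

Why: The character of a tensor product is the pointwise product (chi_6 * chi_2)(C) = chi_6(C) * chi_2(C):
  {0}: (1)*(1), {1}: (exp(-2*I*pi/7))*(exp(4*I*pi/7)), {2}: (exp(-4*I*pi/7))*(exp(-6*I*pi/7)), {3}: (exp(-6*I*pi/7))*(exp(-2*I*pi/7)), {4}: (exp(6*I*pi/7))*(exp(2*I*pi/7)), {5}: (exp(4*I*pi/7))*(exp(6*I*pi/7)), {6}: (exp(2*I*pi/7))*(exp(-4*I*pi/7))
so (chi_6 * chi_2) takes values
  {0} -> 1, {1} -> exp(2*I*pi/7), {2} -> exp(4*I*pi/7), {3} -> exp(6*I*pi/7), {4} -> exp(-6*I*pi/7), {5} -> exp(-4*I*pi/7), {6} -> exp(-2*I*pi/7).
Now take the inner product of this character with each irreducible chi from the table, <chi_6*chi_2, chi> = (1/7) sum_C |C| (chi_6*chi_2)(C) conj(chi(C)):
  <chi_6*chi_2, chi_0> = (1/7)[1*(1)*conj(1) + 1*(exp(2*I*pi/7))*conj(1) + 1*(exp(4*I*pi/7))*conj(1) + 1*(exp(6*I*pi/7))*conj(1) + 1*(exp(-6*I*pi/7))*conj(1) + 1*(exp(-4*I*pi/7))*conj(1) + 1*(exp(-2*I*pi/7))*conj(1)]
      = (1/7)[(1) + (exp(2*I*pi/7)) + (exp(4*I*pi/7)) + (exp(6*I*pi/7)) + (exp(-6*I*pi/7)) + (exp(-4*I*pi/7)) + (exp(-2*I*pi/7))] = 0/7 = 0
  <chi_6*chi_2, chi_1> = (1/7)[1*(1)*conj(1) + 1*(exp(2*I*pi/7))*conj(exp(2*I*pi/7)) + 1*(exp(4*I*pi/7))*conj(exp(4*I*pi/7)) + 1*(exp(6*I*pi/7))*conj(exp(6*I*pi/7)) + 1*(exp(-6*I*pi/7))*conj(exp(-6*I*pi/7)) + 1*(exp(-4*I*pi/7))*conj(exp(-4*I*pi/7)) + 1*(exp(-2*I*pi/7))*conj(exp(-2*I*pi/7))]
      = (1/7)[(1) + (1) + (1) + (1) + (1) + (1) + (1)] = 7/7 = 1
  <chi_6*chi_2, chi_2> = (1/7)[1*(1)*conj(1) + 1*(exp(2*I*pi/7))*conj(exp(4*I*pi/7)) + 1*(exp(4*I*pi/7))*conj(exp(-6*I*pi/7)) + 1*(exp(6*I*pi/7))*conj(exp(-2*I*pi/7)) + 1*(exp(-6*I*pi/7))*conj(exp(2*I*pi/7)) + 1*(exp(-4*I*pi/7))*conj(exp(6*I*pi/7)) + 1*(exp(-2*I*pi/7))*conj(exp(-4*I*pi/7))]
      = (1/7)[(1) + (exp(-2*I*pi/7)) + (exp(-4*I*pi/7)) + (exp(-6*I*pi/7)) + (exp(6*I*pi/7)) + (exp(4*I*pi/7)) + (exp(2*I*pi/7))] = 0/7 = 0
  <chi_6*chi_2, chi_3> = (1/7)[1*(1)*conj(1) + 1*(exp(2*I*pi/7))*conj(exp(6*I*pi/7)) + 1*(exp(4*I*pi/7))*conj(exp(-2*I*pi/7)) + 1*(exp(6*I*pi/7))*conj(exp(4*I*pi/7)) + 1*(exp(-6*I*pi/7))*conj(exp(-4*I*pi/7)) + 1*(exp(-4*I*pi/7))*conj(exp(2*I*pi/7)) + 1*(exp(-2*I*pi/7))*conj(exp(-6*I*pi/7))]
      = (1/7)[(1) + (exp(-4*I*pi/7)) + (exp(6*I*pi/7)) + (exp(2*I*pi/7)) + (exp(-2*I*pi/7)) + (exp(-6*I*pi/7)) + (exp(4*I*pi/7))] = 0/7 = 0
  <chi_6*chi_2, chi_4> = (1/7)[1*(1)*conj(1) + 1*(exp(2*I*pi/7))*conj(exp(-6*I*pi/7)) + 1*(exp(4*I*pi/7))*conj(exp(2*I*pi/7)) + 1*(exp(6*I*pi/7))*conj(exp(-4*I*pi/7)) + 1*(exp(-6*I*pi/7))*conj(exp(4*I*pi/7)) + 1*(exp(-4*I*pi/7))*conj(exp(-2*I*pi/7)) + 1*(exp(-2*I*pi/7))*conj(exp(6*I*pi/7))]
      = (1/7)[(1) + (exp(-6*I*pi/7)) + (exp(2*I*pi/7)) + (exp(-4*I*pi/7)) + (exp(4*I*pi/7)) + (exp(-2*I*pi/7)) + (exp(6*I*pi/7))] = 0/7 = 0
  <chi_6*chi_2, chi_5> = (1/7)[1*(1)*conj(1) + 1*(exp(2*I*pi/7))*conj(exp(-4*I*pi/7)) + 1*(exp(4*I*pi/7))*conj(exp(6*I*pi/7)) + 1*(exp(6*I*pi/7))*conj(exp(2*I*pi/7)) + 1*(exp(-6*I*pi/7))*conj(exp(-2*I*pi/7)) + 1*(exp(-4*I*pi/7))*conj(exp(-6*I*pi/7)) + 1*(exp(-2*I*pi/7))*conj(exp(4*I*pi/7))]
      = (1/7)[(1) + (exp(6*I*pi/7)) + (exp(-2*I*pi/7)) + (exp(4*I*pi/7)) + (exp(-4*I*pi/7)) + (exp(2*I*pi/7)) + (exp(-6*I*pi/7))] = 0/7 = 0
  <chi_6*chi_2, chi_6> = (1/7)[1*(1)*conj(1) + 1*(exp(2*I*pi/7))*conj(exp(-2*I*pi/7)) + 1*(exp(4*I*pi/7))*conj(exp(-4*I*pi/7)) + 1*(exp(6*I*pi/7))*conj(exp(-6*I*pi/7)) + 1*(exp(-6*I*pi/7))*conj(exp(6*I*pi/7)) + 1*(exp(-4*I*pi/7))*conj(exp(4*I*pi/7)) + 1*(exp(-2*I*pi/7))*conj(exp(2*I*pi/7))]
      = (1/7)[(1) + (exp(4*I*pi/7)) + (exp(-6*I*pi/7)) + (exp(-2*I*pi/7)) + (exp(2*I*pi/7)) + (exp(6*I*pi/7)) + (exp(-4*I*pi/7))] = 0/7 = 0
(Exp terms are combined using exp(i*s)*conj(exp(i*t)) = exp(i*(s-t)), and sums of them are collapsed using the identity that for every m > 1 the m distinct m-th roots of unity sum to 0, e.g. 1 + exp(2*I*pi/3) + exp(-2*I*pi/3) = 0.)
Hence the multiplicities are chi_1: 1. Dimension check: dim(chi_6)*dim(chi_2) = 1*1 = 1 and sum (mult * dim) = 1*1 = 1.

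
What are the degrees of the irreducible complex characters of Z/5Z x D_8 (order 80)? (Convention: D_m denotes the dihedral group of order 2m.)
Dimensions: 1, 1, 1, 1, 1, 1, 1, 1, 1, 1, 1, 1, 1, 1, 1, 1, 1, 1, 1, 1, 2, 2, 2, 2, 2, 2, 2, 2, 2, 2, 2, 2, 2, 2, 2

Reasoning: There are 35 irreducibles (= number of conjugacy classes). Their dimensions d_i satisfy sum d_i^2 = |G| = 80: 1 + 1 + 1 + 1 + 1 + 1 + 1 + 1 + 1 + 1 + 1 + 1 + 1 + 1 + 1 + 1 + 1 + 1 + 1 + 1 + 4 + 4 + 4 + 4 + 4 + 4 + 4 + 4 + 4 + 4 + 4 + 4 + 4 + 4 + 4 = 80. (For the product with Z/5Z: each of the 5 1-dim characters of Z/5Z tensors with each irrep of D_8, giving 5 copies of each D_8-dimension.)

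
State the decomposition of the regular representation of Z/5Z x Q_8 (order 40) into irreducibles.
Each irreducible V_i of dimension d_i appears with multiplicity d_i, i.e. rho_reg = (direct sum over all irreducibles V_i) d_i V_i. The irreducible dimensions for Z/5Z x Q_8 are 1, 1, 1, 1, 1, 1, 1, 1, 1, 1, 1, 1, 1, 1, 1, 1, 1, 1, 1, 1, 2, 2, 2, 2, 2: 20 irreducibles of dimension 1, each with multiplicity 1; 5 irreducibles of dimension 2, each with multiplicity 2. Total dimension 20*1*1 + 5*2*2 = 40 = |G|.

Explanation: General theorem: in the regular representation of a finite group G, each irreducible appears with multiplicity equal to its dimension. Check: dim(rho_reg) = sum d_i^2 = 1 + 1 + 1 + 1 + 1 + 1 + 1 + 1 + 1 + 1 + 1 + 1 + 1 + 1 + 1 + 1 + 1 + 1 + 1 + 1 + 4 + 4 + 4 + 4 + 4 = 40 = |G|.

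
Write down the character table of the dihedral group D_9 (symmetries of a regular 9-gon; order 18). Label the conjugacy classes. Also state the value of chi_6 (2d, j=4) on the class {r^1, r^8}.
Conjugacy classes: {e} of size 1, {r^1, r^8} of size 2, {r^2, r^7} of size 2, {r^3, r^6} of size 2, {r^4, r^5} of size 2, {s, sr, ..., sr^8} of size 9.
Character table:
  irrep \ class              {e} (size 1)  {r^1, r^8} (size 2)  {r^2, r^7} (size 2)  {r^3, r^6} (size 2)  {r^4, r^5} (size 2)  {s, sr, ..., sr^8} (size 9)
  chi_1 (triv)               1             1                    1                    1                    1                    1                          
  chi_2 (sign: r->1, s->-1)  1             1                    1                    1                    1                    -1                         
  chi_3 (2d, j=1)            2             2*cos(2*pi/9)        2*cos(4*pi/9)        -1                   -2*cos(pi/9)         0                          
  chi_4 (2d, j=2)            2             2*cos(4*pi/9)        -2*cos(pi/9)         -1                   2*cos(2*pi/9)        0                          
  chi_5 (2d, j=3)            2             -1                   -1                   2                    -1                   0                          
  chi_6 (2d, j=4)            2             -2*cos(pi/9)         2*cos(2*pi/9)        -1                   2*cos(4*pi/9)        0                          

Spot check: chi_6 (2d, j=4) on {r^1, r^8} = -2*cos(pi/9).

Working: D_9 has order 2*9 = 18 with 6 conjugacy classes, hence 6 irreducibles. Sum of squared dims 1 + 1 + 4 + 4 + 4 + 4 = 18 = |G|. Linear characters come from the abelianisation; the 2-dimensional irreps have character r^k -> 2*cos(2*pi*j*k/9), reflections -> 0.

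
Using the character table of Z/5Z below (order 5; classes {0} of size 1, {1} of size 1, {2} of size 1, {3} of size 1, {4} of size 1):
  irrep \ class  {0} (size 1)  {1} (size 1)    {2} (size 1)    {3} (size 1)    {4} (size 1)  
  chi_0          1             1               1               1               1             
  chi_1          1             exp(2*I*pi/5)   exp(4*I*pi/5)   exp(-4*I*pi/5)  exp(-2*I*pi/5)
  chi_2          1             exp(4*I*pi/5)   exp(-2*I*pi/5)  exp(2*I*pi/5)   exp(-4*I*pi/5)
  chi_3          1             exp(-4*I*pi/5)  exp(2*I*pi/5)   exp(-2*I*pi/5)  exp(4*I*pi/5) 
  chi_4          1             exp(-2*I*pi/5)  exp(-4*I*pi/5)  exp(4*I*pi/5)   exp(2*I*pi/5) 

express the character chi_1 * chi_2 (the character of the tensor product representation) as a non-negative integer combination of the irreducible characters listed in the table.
chi_1 tensor chi_2 = chi_3 (all other irreducibles have multiplicity 0).

Working: The character of a tensor product is the pointwise product (chi_1 * chi_2)(C) = chi_1(C) * chi_2(C):
  {0}: (1)*(1), {1}: (exp(2*I*pi/5))*(exp(4*I*pi/5)), {2}: (exp(4*I*pi/5))*(exp(-2*I*pi/5)), {3}: (exp(-4*I*pi/5))*(exp(2*I*pi/5)), {4}: (exp(-2*I*pi/5))*(exp(-4*I*pi/5))
so (chi_1 * chi_2) takes values
  {0} -> 1, {1} -> exp(-4*I*pi/5), {2} -> exp(2*I*pi/5), {3} -> exp(-2*I*pi/5), {4} -> exp(4*I*pi/5).
Now take the inner product of this character with each irreducible chi from the table, <chi_1*chi_2, chi> = (1/5) sum_C |C| (chi_1*chi_2)(C) conj(chi(C)):
  <chi_1*chi_2, chi_0> = (1/5)[1*(1)*conj(1) + 1*(exp(-4*I*pi/5))*conj(1) + 1*(exp(2*I*pi/5))*conj(1) + 1*(exp(-2*I*pi/5))*conj(1) + 1*(exp(4*I*pi/5))*conj(1)]
      = (1/5)[(1) + (exp(-4*I*pi/5)) + (exp(2*I*pi/5)) + (exp(-2*I*pi/5)) + (exp(4*I*pi/5))] = 0/5 = 0
  <chi_1*chi_2, chi_1> = (1/5)[1*(1)*conj(1) + 1*(exp(-4*I*pi/5))*conj(exp(2*I*pi/5)) + 1*(exp(2*I*pi/5))*conj(exp(4*I*pi/5)) + 1*(exp(-2*I*pi/5))*conj(exp(-4*I*pi/5)) + 1*(exp(4*I*pi/5))*conj(exp(-2*I*pi/5))]
      = (1/5)[(1) + (exp(4*I*pi/5)) + (exp(-2*I*pi/5)) + (exp(2*I*pi/5)) + (exp(-4*I*pi/5))] = 0/5 = 0
  <chi_1*chi_2, chi_2> = (1/5)[1*(1)*conj(1) + 1*(exp(-4*I*pi/5))*conj(exp(4*I*pi/5)) + 1*(exp(2*I*pi/5))*conj(exp(-2*I*pi/5)) + 1*(exp(-2*I*pi/5))*conj(exp(2*I*pi/5)) + 1*(exp(4*I*pi/5))*conj(exp(-4*I*pi/5))]
      = (1/5)[(1) + (exp(2*I*pi/5)) + (exp(4*I*pi/5)) + (exp(-4*I*pi/5)) + (exp(-2*I*pi/5))] = 0/5 = 0
  <chi_1*chi_2, chi_3> = (1/5)[1*(1)*conj(1) + 1*(exp(-4*I*pi/5))*conj(exp(-4*I*pi/5)) + 1*(exp(2*I*pi/5))*conj(exp(2*I*pi/5)) + 1*(exp(-2*I*pi/5))*conj(exp(-2*I*pi/5)) + 1*(exp(4*I*pi/5))*conj(exp(4*I*pi/5))]
      = (1/5)[(1) + (1) + (1) + (1) + (1)] = 5/5 = 1
  <chi_1*chi_2, chi_4> = (1/5)[1*(1)*conj(1) + 1*(exp(-4*I*pi/5))*conj(exp(-2*I*pi/5)) + 1*(exp(2*I*pi/5))*conj(exp(-4*I*pi/5)) + 1*(exp(-2*I*pi/5))*conj(exp(4*I*pi/5)) + 1*(exp(4*I*pi/5))*conj(exp(2*I*pi/5))]
      = (1/5)[(1) + (exp(-2*I*pi/5)) + (exp(-4*I*pi/5)) + (exp(4*I*pi/5)) + (exp(2*I*pi/5))] = 0/5 = 0
(Exp terms are combined using exp(i*s)*conj(exp(i*t)) = exp(i*(s-t)), and sums of them are collapsed using the identity that for every m > 1 the m distinct m-th roots of unity sum to 0, e.g. 1 + exp(2*I*pi/3) + exp(-2*I*pi/3) = 0.)
Hence the multiplicities are chi_3: 1. Dimension check: dim(chi_1)*dim(chi_2) = 1*1 = 1 and sum (mult * dim) = 1*1 = 1.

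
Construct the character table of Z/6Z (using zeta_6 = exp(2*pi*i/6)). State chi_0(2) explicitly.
Character table of Z/6Z (irreps indexed chi_0,...,chi_5 with chi_k(m) = zeta_6^(k*m), zeta_6 = exp(2*pi*i/6)):
  irrep \ class  {0} (size 1)  {1} (size 1)    {2} (size 1)    {3} (size 1)  {4} (size 1)    {5} (size 1)  
  chi_0          1             1               1               1             1               1             
  chi_1          1             exp(I*pi/3)     exp(2*I*pi/3)   -1            exp(-2*I*pi/3)  exp(-I*pi/3)  
  chi_2          1             exp(2*I*pi/3)   exp(-2*I*pi/3)  1             exp(2*I*pi/3)   exp(-2*I*pi/3)
  chi_3          1             -1              1               -1            1               -1            
  chi_4          1             exp(-2*I*pi/3)  exp(2*I*pi/3)   1             exp(-2*I*pi/3)  exp(2*I*pi/3) 
  chi_5          1             exp(-I*pi/3)    exp(-2*I*pi/3)  -1            exp(2*I*pi/3)   exp(I*pi/3)   

Spot check: chi_0(2) = zeta_6^(0*2) = zeta_6^0 = 1.

Z/6Z is abelian, so all 6 irreducible complex representations are 1-dimensional. They are given by chi_k(m) = zeta_6^(k*m) for k = 0,...,5. Row orthogonality: sum_m chi_k(m) conj(chi_l(m)) = 6 * [k = l].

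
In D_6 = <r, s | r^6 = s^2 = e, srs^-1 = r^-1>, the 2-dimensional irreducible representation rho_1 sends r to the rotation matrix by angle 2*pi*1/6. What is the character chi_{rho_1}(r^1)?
chi_{rho_1}(r^1) = 2*cos(2*pi*1*1/6) = 1

rho_1(r^1) is rotation by angle 2*pi*1*1/6, whose trace is 2*cos(2*pi*1*1/6) = 1.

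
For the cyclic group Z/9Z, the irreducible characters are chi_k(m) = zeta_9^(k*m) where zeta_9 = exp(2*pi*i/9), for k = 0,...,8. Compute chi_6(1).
chi_6(1) = zeta_9^6 = exp(-2*I*pi/3)

Justification: chi_6(1) = zeta_9^(6*1) = zeta_9^6. Since zeta_9^9 = 1, this equals zeta_9^6 = exp(2*pi*i*6/9) = exp(-2*I*pi/3).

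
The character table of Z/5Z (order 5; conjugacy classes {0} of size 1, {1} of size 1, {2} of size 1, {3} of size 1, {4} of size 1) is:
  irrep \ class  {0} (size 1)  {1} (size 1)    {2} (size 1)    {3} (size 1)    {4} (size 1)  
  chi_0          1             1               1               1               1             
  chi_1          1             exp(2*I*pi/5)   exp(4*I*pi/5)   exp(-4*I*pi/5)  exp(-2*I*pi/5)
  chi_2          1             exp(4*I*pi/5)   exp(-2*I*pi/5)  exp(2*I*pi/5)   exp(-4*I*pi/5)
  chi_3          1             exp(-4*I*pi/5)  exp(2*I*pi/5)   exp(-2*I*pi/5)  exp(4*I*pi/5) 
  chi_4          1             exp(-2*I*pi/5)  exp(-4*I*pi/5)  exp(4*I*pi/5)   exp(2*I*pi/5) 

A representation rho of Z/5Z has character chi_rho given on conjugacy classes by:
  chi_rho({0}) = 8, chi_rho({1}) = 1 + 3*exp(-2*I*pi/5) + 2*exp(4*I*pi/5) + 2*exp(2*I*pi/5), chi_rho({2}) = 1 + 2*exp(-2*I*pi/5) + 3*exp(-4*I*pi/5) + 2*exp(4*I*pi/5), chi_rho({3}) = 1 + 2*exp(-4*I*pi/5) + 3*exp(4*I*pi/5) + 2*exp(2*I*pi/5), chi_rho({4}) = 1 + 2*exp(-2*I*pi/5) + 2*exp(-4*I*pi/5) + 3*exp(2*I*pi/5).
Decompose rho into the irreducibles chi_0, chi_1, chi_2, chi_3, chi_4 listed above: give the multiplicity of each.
Multiplicities: chi_0: 1, chi_1: 2, chi_2: 2, chi_3: 0, chi_4: 3.

Justification: Use <chi_rho, chi> = (1/|G|) sum_C |C| * chi_rho(C) * conj(chi(C)) with |G| = 5 for each irreducible chi in the table:
  <chi_rho, chi_0> = (1/5)[1*(8)*conj(1) + 1*(1 + 3*exp(-2*I*pi/5) + 2*exp(4*I*pi/5) + 2*exp(2*I*pi/5))*conj(1) + 1*(1 + 2*exp(-2*I*pi/5) + 3*exp(-4*I*pi/5) + 2*exp(4*I*pi/5))*conj(1) + 1*(1 + 2*exp(-4*I*pi/5) + 3*exp(4*I*pi/5) + 2*exp(2*I*pi/5))*conj(1) + 1*(1 + 2*exp(-2*I*pi/5) + 2*exp(-4*I*pi/5) + 3*exp(2*I*pi/5))*conj(1)]
      = (1/5)[(8) + (1 + 3*exp(-2*I*pi/5) + 2*exp(4*I*pi/5) + 2*exp(2*I*pi/5)) + (1 + 2*exp(-2*I*pi/5) + 3*exp(-4*I*pi/5) + 2*exp(4*I*pi/5)) + (1 + 2*exp(-4*I*pi/5) + 3*exp(4*I*pi/5) + 2*exp(2*I*pi/5)) + (1 + 2*exp(-2*I*pi/5) + 2*exp(-4*I*pi/5) + 3*exp(2*I*pi/5))] = 5/5 = 1
  <chi_rho, chi_1> = (1/5)[1*(8)*conj(1) + 1*(1 + 3*exp(-2*I*pi/5) + 2*exp(4*I*pi/5) + 2*exp(2*I*pi/5))*conj(exp(2*I*pi/5)) + 1*(1 + 2*exp(-2*I*pi/5) + 3*exp(-4*I*pi/5) + 2*exp(4*I*pi/5))*conj(exp(4*I*pi/5)) + 1*(1 + 2*exp(-4*I*pi/5) + 3*exp(4*I*pi/5) + 2*exp(2*I*pi/5))*conj(exp(-4*I*pi/5)) + 1*(1 + 2*exp(-2*I*pi/5) + 2*exp(-4*I*pi/5) + 3*exp(2*I*pi/5))*conj(exp(-2*I*pi/5))]
      = (1/5)[(8) + (2 + 3*exp(-4*I*pi/5) + exp(-2*I*pi/5) + 2*exp(2*I*pi/5)) + (2 + exp(-4*I*pi/5) + 2*exp(4*I*pi/5) + 3*exp(2*I*pi/5)) + (2 + 3*exp(-2*I*pi/5) + 2*exp(-4*I*pi/5) + exp(4*I*pi/5)) + (2 + 2*exp(-2*I*pi/5) + exp(2*I*pi/5) + 3*exp(4*I*pi/5))] = 10/5 = 2
  <chi_rho, chi_2> = (1/5)[1*(8)*conj(1) + 1*(1 + 3*exp(-2*I*pi/5) + 2*exp(4*I*pi/5) + 2*exp(2*I*pi/5))*conj(exp(4*I*pi/5)) + 1*(1 + 2*exp(-2*I*pi/5) + 3*exp(-4*I*pi/5) + 2*exp(4*I*pi/5))*conj(exp(-2*I*pi/5)) + 1*(1 + 2*exp(-4*I*pi/5) + 3*exp(4*I*pi/5) + 2*exp(2*I*pi/5))*conj(exp(2*I*pi/5)) + 1*(1 + 2*exp(-2*I*pi/5) + 2*exp(-4*I*pi/5) + 3*exp(2*I*pi/5))*conj(exp(-4*I*pi/5))]
      = (1/5)[(8) + (2 + 2*exp(-2*I*pi/5) + exp(-4*I*pi/5) + 3*exp(4*I*pi/5)) + (2 + 3*exp(-2*I*pi/5) + 2*exp(-4*I*pi/5) + exp(2*I*pi/5)) + (2 + exp(-2*I*pi/5) + 2*exp(4*I*pi/5) + 3*exp(2*I*pi/5)) + (2 + 3*exp(-4*I*pi/5) + exp(4*I*pi/5) + 2*exp(2*I*pi/5))] = 10/5 = 2
  <chi_rho, chi_3> = (1/5)[1*(8)*conj(1) + 1*(1 + 3*exp(-2*I*pi/5) + 2*exp(4*I*pi/5) + 2*exp(2*I*pi/5))*conj(exp(-4*I*pi/5)) + 1*(1 + 2*exp(-2*I*pi/5) + 3*exp(-4*I*pi/5) + 2*exp(4*I*pi/5))*conj(exp(2*I*pi/5)) + 1*(1 + 2*exp(-4*I*pi/5) + 3*exp(4*I*pi/5) + 2*exp(2*I*pi/5))*conj(exp(-2*I*pi/5)) + 1*(1 + 2*exp(-2*I*pi/5) + 2*exp(-4*I*pi/5) + 3*exp(2*I*pi/5))*conj(exp(4*I*pi/5))]
      = (1/5)[(8) + (2*exp(-2*I*pi/5) + 2*exp(-4*I*pi/5) + exp(4*I*pi/5) + 3*exp(2*I*pi/5)) + (2*exp(-4*I*pi/5) + exp(-2*I*pi/5) + 3*exp(4*I*pi/5) + 2*exp(2*I*pi/5)) + (2*exp(-2*I*pi/5) + 3*exp(-4*I*pi/5) + exp(2*I*pi/5) + 2*exp(4*I*pi/5)) + (3*exp(-2*I*pi/5) + exp(-4*I*pi/5) + 2*exp(4*I*pi/5) + 2*exp(2*I*pi/5))] = 0/5 = 0
  <chi_rho, chi_4> = (1/5)[1*(8)*conj(1) + 1*(1 + 3*exp(-2*I*pi/5) + 2*exp(4*I*pi/5) + 2*exp(2*I*pi/5))*conj(exp(-2*I*pi/5)) + 1*(1 + 2*exp(-2*I*pi/5) + 3*exp(-4*I*pi/5) + 2*exp(4*I*pi/5))*conj(exp(-4*I*pi/5)) + 1*(1 + 2*exp(-4*I*pi/5) + 3*exp(4*I*pi/5) + 2*exp(2*I*pi/5))*conj(exp(4*I*pi/5)) + 1*(1 + 2*exp(-2*I*pi/5) + 2*exp(-4*I*pi/5) + 3*exp(2*I*pi/5))*conj(exp(2*I*pi/5))]
      = (1/5)[(8) + (3 + 2*exp(-4*I*pi/5) + exp(2*I*pi/5) + 2*exp(4*I*pi/5)) + (3 + 2*exp(-2*I*pi/5) + exp(4*I*pi/5) + 2*exp(2*I*pi/5)) + (3 + 2*exp(-2*I*pi/5) + exp(-4*I*pi/5) + 2*exp(2*I*pi/5)) + (3 + 2*exp(-4*I*pi/5) + exp(-2*I*pi/5) + 2*exp(4*I*pi/5))] = 15/5 = 3
(Exp terms are combined using exp(i*s)*conj(exp(i*t)) = exp(i*(s-t)), and sums of them are collapsed using the identity that for every m > 1 the m distinct m-th roots of unity sum to 0, e.g. 1 + exp(2*I*pi/3) + exp(-2*I*pi/3) = 0.)
Dimension check: dim(rho) = sum (mult * dim) = 1*1 + 2*1 + 2*1 + 0*1 + 3*1 = 8 = chi_rho(e) = 8.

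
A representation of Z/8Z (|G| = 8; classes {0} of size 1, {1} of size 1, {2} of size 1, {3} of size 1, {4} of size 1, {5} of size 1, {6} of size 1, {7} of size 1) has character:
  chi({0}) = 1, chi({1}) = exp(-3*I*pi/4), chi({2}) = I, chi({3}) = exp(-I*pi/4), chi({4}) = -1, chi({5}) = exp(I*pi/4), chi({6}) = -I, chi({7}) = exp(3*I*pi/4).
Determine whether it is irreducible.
Irreducible: <chi, chi> = 1.

Solution. <chi, chi> = (1/|G|) sum_C |C| * |chi(C)|^2 = (1/8)[1*|1|^2 + 1*|exp(-3*I*pi/4)|^2 + 1*|I|^2 + 1*|exp(-I*pi/4)|^2 + 1*|-1|^2 + 1*|exp(I*pi/4)|^2 + 1*|-I|^2 + 1*|exp(3*I*pi/4)|^2]
  = (1/8)[(1) + (1) + (1) + (1) + (1) + (1) + (1) + (1)] = 8/8 = 1.
(Exp terms are combined using exp(i*s)*conj(exp(i*t)) = exp(i*(s-t)), and sums of them are collapsed using the identity that for every m > 1 the m distinct m-th roots of unity sum to 0, e.g. 1 + exp(2*I*pi/3) + exp(-2*I*pi/3) = 0.)
A character is irreducible iff <chi, chi> = 1, so this representation is irreducible.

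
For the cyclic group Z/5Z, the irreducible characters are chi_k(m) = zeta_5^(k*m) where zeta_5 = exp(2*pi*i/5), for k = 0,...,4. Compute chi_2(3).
chi_2(3) = zeta_5^6 = exp(2*I*pi/5)

Proof sketch: chi_2(3) = zeta_5^(2*3) = zeta_5^6. Since zeta_5^5 = 1, this equals zeta_5^1 = exp(2*pi*i*1/5) = exp(2*I*pi/5).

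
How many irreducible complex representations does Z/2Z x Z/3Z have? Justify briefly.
6

Details: The number of irreducible complex representations of a finite group equals its number of conjugacy classes. Z/2Z x Z/3Z is abelian of order 6, so every element is its own conjugacy class: 6 classes, so Z/2Z x Z/3Z (order 6) has exactly 6 irreducible complex representations.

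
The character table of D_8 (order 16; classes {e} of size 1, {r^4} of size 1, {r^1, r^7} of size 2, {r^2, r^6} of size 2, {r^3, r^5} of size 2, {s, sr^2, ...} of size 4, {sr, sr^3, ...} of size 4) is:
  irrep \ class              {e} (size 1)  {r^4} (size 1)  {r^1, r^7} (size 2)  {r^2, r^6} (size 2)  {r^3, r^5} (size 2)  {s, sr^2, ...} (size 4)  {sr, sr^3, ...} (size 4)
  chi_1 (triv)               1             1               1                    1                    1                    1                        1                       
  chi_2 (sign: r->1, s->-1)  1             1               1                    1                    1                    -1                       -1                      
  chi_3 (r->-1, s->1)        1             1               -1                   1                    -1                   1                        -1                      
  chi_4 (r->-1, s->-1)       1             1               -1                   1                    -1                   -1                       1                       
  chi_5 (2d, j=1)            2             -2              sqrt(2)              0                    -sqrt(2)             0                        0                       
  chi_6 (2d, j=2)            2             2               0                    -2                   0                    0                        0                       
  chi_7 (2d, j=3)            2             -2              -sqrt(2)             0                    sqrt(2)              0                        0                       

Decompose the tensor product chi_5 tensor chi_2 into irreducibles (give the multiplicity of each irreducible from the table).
chi_5 tensor chi_2 = chi_5 (all other irreducibles have multiplicity 0).

Reasoning: The character of a tensor product is the pointwise product (chi_5 * chi_2)(C) = chi_5(C) * chi_2(C):
  {e}: (2)*(1), {r^4}: (-2)*(1), {r^1, r^7}: (sqrt(2))*(1), {r^2, r^6}: (0)*(1), {r^3, r^5}: (-sqrt(2))*(1), {s, sr^2, ...}: (0)*(-1), {sr, sr^3, ...}: (0)*(-1)
so (chi_5 * chi_2) takes values
  {e} -> 2, {r^4} -> -2, {r^1, r^7} -> sqrt(2), {r^2, r^6} -> 0, {r^3, r^5} -> -sqrt(2), {s, sr^2, ...} -> 0, {sr, sr^3, ...} -> 0.
Now take the inner product of this character with each irreducible chi from the table, <chi_5*chi_2, chi> = (1/16) sum_C |C| (chi_5*chi_2)(C) conj(chi(C)):
  <chi_5*chi_2, chi_1> = (1/16)[1*(2)*conj(1) + 1*(-2)*conj(1) + 2*(sqrt(2))*conj(1) + 2*(0)*conj(1) + 2*(-sqrt(2))*conj(1) + 4*(0)*conj(1) + 4*(0)*conj(1)]
      = (1/16)[(2) + (-2) + (2*sqrt(2)) + (0) + (-2*sqrt(2)) + (0) + (0)] = 0/16 = 0
  <chi_5*chi_2, chi_2> = (1/16)[1*(2)*conj(1) + 1*(-2)*conj(1) + 2*(sqrt(2))*conj(1) + 2*(0)*conj(1) + 2*(-sqrt(2))*conj(1) + 4*(0)*conj(-1) + 4*(0)*conj(-1)]
      = (1/16)[(2) + (-2) + (2*sqrt(2)) + (0) + (-2*sqrt(2)) + (0) + (0)] = 0/16 = 0
  <chi_5*chi_2, chi_3> = (1/16)[1*(2)*conj(1) + 1*(-2)*conj(1) + 2*(sqrt(2))*conj(-1) + 2*(0)*conj(1) + 2*(-sqrt(2))*conj(-1) + 4*(0)*conj(1) + 4*(0)*conj(-1)]
      = (1/16)[(2) + (-2) + (-2*sqrt(2)) + (0) + (2*sqrt(2)) + (0) + (0)] = 0/16 = 0
  <chi_5*chi_2, chi_4> = (1/16)[1*(2)*conj(1) + 1*(-2)*conj(1) + 2*(sqrt(2))*conj(-1) + 2*(0)*conj(1) + 2*(-sqrt(2))*conj(-1) + 4*(0)*conj(-1) + 4*(0)*conj(1)]
      = (1/16)[(2) + (-2) + (-2*sqrt(2)) + (0) + (2*sqrt(2)) + (0) + (0)] = 0/16 = 0
  <chi_5*chi_2, chi_5> = (1/16)[1*(2)*conj(2) + 1*(-2)*conj(-2) + 2*(sqrt(2))*conj(sqrt(2)) + 2*(0)*conj(0) + 2*(-sqrt(2))*conj(-sqrt(2)) + 4*(0)*conj(0) + 4*(0)*conj(0)]
      = (1/16)[(4) + (4) + (4) + (0) + (4) + (0) + (0)] = 16/16 = 1
  <chi_5*chi_2, chi_6> = (1/16)[1*(2)*conj(2) + 1*(-2)*conj(2) + 2*(sqrt(2))*conj(0) + 2*(0)*conj(-2) + 2*(-sqrt(2))*conj(0) + 4*(0)*conj(0) + 4*(0)*conj(0)]
      = (1/16)[(4) + (-4) + (0) + (0) + (0) + (0) + (0)] = 0/16 = 0
  <chi_5*chi_2, chi_7> = (1/16)[1*(2)*conj(2) + 1*(-2)*conj(-2) + 2*(sqrt(2))*conj(-sqrt(2)) + 2*(0)*conj(0) + 2*(-sqrt(2))*conj(sqrt(2)) + 4*(0)*conj(0) + 4*(0)*conj(0)]
      = (1/16)[(4) + (4) + (-4) + (0) + (-4) + (0) + (0)] = 0/16 = 0
Hence the multiplicities are chi_5: 1. Dimension check: dim(chi_5)*dim(chi_2) = 2*1 = 2 and sum (mult * dim) = 1*2 = 2.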